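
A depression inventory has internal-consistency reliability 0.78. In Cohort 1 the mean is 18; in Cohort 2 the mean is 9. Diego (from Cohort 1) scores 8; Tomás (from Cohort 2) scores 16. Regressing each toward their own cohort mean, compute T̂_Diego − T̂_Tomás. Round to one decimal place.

-4.3

T̂_Diego = 0.78(8) + 0.22(18) = 10.200
T̂_Tomás = 0.78(16) + 0.22(9) = 14.460
Difference = 10.200 − 14.460 = -4.260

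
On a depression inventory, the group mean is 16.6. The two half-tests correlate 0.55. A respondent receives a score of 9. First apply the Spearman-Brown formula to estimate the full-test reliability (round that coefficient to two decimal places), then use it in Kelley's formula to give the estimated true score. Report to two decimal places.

11.20

Spearman-Brown: ρ = 2r/(1 + r) = 2(0.55)/(1 + 0.55) = 1.100/1.55 = 0.7097 → 0.71
T̂ = 0.71(9) + 0.29(16.6) = 6.39 + 4.814 = 11.204 → 11.20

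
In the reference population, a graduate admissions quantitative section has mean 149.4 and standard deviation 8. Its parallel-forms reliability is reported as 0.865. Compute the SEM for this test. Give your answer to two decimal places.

2.94

SEM = SD · √(1 − ρ) = 8 × √0.135 = 8 × 0.3674 = 2.939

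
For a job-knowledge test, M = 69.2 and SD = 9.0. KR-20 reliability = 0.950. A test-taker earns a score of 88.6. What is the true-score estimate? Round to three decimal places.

87.630

T̂ = ρX + (1 − ρ)μ
  = 0.950 × 88.6 + 0.050 × 69.2
  = 84.1700 + 3.4600
  = 87.6300
  ≈ 87.630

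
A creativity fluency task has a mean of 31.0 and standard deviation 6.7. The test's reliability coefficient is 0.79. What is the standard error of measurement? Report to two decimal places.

SEM = SD · √(1 − ρ) = 6.7 × √0.21 = 6.7 × 0.4583 = 3.070

3.07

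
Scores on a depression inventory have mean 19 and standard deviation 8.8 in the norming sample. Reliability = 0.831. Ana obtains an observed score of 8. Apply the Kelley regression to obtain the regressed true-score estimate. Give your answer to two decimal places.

T̂ = ρX + (1 − ρ)μ
  = 0.831 × 8 + 0.169 × 19
  = 6.648 + 3.211
  = 9.859
  ≈ 9.86

9.86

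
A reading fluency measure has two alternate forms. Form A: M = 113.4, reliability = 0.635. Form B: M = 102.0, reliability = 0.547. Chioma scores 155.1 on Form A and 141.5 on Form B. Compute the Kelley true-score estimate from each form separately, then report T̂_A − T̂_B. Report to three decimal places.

16.273

T̂_A = 0.635(155.1) + 0.365(113.4) = 139.87950
T̂_B = 0.547(141.5) + 0.453(102.0) = 123.60650
T̂_A − T̂_B = 16.27300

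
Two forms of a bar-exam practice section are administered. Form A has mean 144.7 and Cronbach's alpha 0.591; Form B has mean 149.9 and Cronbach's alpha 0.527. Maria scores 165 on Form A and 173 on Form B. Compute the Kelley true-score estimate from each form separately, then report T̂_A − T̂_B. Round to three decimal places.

T̂_A = 0.591(165) + 0.409(144.7) = 156.69730
T̂_B = 0.527(173) + 0.473(149.9) = 162.07370
T̂_A − T̂_B = -5.37640

-5.376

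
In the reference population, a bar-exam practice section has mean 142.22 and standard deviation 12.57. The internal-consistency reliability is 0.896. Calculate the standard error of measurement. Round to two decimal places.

4.05

SEM = SD · √(1 − ρ) = 12.57 × √0.104 = 12.57 × 0.3225 = 4.054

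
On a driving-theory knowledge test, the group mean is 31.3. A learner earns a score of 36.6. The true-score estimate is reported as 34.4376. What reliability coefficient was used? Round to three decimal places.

0.592

T̂ = ρX + (1 − ρ)μ  ⇒  T̂ − μ = ρ(X − μ)
ρ = (T̂ − μ)/(X − μ) = (34.4376 − 31.3) / (36.6 − 31.3) = 3.1376 / 5.3 = 0.59200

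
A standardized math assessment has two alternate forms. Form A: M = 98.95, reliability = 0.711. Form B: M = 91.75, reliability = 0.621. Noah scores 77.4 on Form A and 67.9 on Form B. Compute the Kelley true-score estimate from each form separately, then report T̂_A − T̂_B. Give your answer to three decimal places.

T̂_A = 0.711(77.4) + 0.289(98.95) = 83.62795
T̂_B = 0.621(67.9) + 0.379(91.75) = 76.93915
T̂_A − T̂_B = 6.68880

6.689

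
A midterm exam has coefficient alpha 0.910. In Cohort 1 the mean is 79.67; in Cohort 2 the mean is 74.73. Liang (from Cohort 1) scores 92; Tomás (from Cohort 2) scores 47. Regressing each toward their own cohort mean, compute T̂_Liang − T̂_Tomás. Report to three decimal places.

T̂_Liang = 0.910(92) + 0.090(79.67) = 90.89030
T̂_Tomás = 0.910(47) + 0.090(74.73) = 49.49570
Difference = 90.89030 − 49.49570 = 41.39460

41.395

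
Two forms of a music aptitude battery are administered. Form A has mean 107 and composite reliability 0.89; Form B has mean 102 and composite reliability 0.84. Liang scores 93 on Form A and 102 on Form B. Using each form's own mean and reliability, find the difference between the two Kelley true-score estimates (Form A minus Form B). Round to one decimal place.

T̂_A = 0.89(93) + 0.11(107) = 94.540
T̂_B = 0.84(102) + 0.16(102) = 102.000
T̂_A − T̂_B = -7.460

-7.5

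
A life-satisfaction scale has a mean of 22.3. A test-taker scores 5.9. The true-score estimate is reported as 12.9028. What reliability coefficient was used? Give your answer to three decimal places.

T̂ = ρX + (1 − ρ)μ  ⇒  T̂ − μ = ρ(X − μ)
ρ = (T̂ − μ)/(X − μ) = (12.9028 − 22.3) / (5.9 − 22.3) = -9.3972 / -16.4 = 0.57300

0.573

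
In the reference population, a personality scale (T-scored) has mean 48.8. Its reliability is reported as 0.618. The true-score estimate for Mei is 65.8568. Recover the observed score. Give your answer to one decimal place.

76.4

T̂ = ρX + (1 − ρ)μ  ⇒  X = (T̂ − (1 − ρ)μ) / ρ
X = (65.8568 − 0.382 × 48.8) / 0.618 = (65.8568 − 18.6416) / 0.618 = 47.2152 / 0.618 = 76.400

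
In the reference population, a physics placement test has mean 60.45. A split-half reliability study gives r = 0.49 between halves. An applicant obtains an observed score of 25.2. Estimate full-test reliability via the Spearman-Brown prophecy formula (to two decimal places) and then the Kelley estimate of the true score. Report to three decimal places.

Spearman-Brown: ρ = 2r/(1 + r) = 2(0.49)/(1 + 0.49) = 0.980/1.49 = 0.6577 → 0.66
Kelley's formula gives T̂ = 0.66·25.2 + 0.34·60.45 = 16.632 + 20.5530 = 37.1850.

37.185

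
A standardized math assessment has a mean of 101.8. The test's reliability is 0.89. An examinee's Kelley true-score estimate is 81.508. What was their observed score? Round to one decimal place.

79.0

T̂ = ρX + (1 − ρ)μ  ⇒  X = (T̂ − (1 − ρ)μ) / ρ
X = (81.508 − 0.11 × 101.8) / 0.89 = (81.508 − 11.198) / 0.89 = 70.310 / 0.89 = 79.000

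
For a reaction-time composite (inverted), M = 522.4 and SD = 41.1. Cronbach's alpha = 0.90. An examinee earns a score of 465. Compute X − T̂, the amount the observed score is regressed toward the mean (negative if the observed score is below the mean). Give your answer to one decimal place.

-5.7

T̂ = 0.90(465) + 0.10(522.4) = 418.50 + 52.240 = 470.740 → 470.74
X − T̂ = 465 − 470.74 = -5.74 → -5.7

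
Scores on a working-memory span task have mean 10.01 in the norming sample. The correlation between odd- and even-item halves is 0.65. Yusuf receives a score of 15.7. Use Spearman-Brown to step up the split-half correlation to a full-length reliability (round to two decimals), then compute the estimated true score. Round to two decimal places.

Spearman-Brown: ρ = 2r/(1 + r) = 2(0.65)/(1 + 0.65) = 1.300/1.65 = 0.7879 → 0.79
T̂ = ρX + (1 − ρ)μ
  = 0.79 × 15.7 + 0.21 × 10.01
  = 12.403 + 2.1021
  = 14.505
  ≈ 14.51

14.51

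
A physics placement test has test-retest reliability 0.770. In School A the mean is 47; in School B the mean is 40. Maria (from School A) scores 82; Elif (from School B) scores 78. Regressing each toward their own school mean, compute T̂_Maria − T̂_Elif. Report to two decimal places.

4.69

T̂_Maria = 0.770(82) + 0.230(47) = 73.9500
T̂_Elif = 0.770(78) + 0.230(40) = 69.2600
Difference = 73.9500 − 69.2600 = 4.6900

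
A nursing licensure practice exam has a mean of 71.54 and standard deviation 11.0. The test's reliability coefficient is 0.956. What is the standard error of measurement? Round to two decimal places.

SEM = SD · √(1 − ρ) = 11.0 × √0.044 = 11.0 × 0.2098 = 2.307

2.31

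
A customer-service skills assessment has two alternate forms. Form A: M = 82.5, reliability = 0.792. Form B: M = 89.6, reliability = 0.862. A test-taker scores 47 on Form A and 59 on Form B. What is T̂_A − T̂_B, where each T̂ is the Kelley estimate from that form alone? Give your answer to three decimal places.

-8.839

T̂_A = 0.792(47) + 0.208(82.5) = 54.38400
T̂_B = 0.862(59) + 0.138(89.6) = 63.22280
T̂_A − T̂_B = -8.83880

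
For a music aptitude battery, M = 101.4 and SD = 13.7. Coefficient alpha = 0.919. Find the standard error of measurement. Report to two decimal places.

3.90

SEM = SD · √(1 − ρ) = 13.7 × √0.081 = 13.7 × 0.2846 = 3.899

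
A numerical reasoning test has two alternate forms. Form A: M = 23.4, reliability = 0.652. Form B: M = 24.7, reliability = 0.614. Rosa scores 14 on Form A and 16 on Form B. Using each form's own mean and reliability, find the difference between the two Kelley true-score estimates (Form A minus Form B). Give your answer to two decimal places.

-2.09

T̂_A = 0.652(14) + 0.348(23.4) = 17.2712
T̂_B = 0.614(16) + 0.386(24.7) = 19.3582
T̂_A − T̂_B = -2.0870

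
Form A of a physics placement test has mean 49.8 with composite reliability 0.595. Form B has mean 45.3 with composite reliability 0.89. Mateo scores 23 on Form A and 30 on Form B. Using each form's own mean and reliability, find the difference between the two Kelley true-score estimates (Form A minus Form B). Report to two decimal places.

2.17

T̂_A = 0.595(23) + 0.405(49.8) = 33.8540
T̂_B = 0.89(30) + 0.11(45.3) = 31.6830
T̂_A − T̂_B = 2.1710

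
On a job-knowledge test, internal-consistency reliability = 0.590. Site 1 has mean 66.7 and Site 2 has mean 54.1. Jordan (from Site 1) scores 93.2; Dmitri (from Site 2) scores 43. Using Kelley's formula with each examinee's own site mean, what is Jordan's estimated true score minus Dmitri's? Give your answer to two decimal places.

34.78

T̂_Jordan = 0.590(93.2) + 0.410(66.7) = 82.3350
T̂_Dmitri = 0.590(43) + 0.410(54.1) = 47.5510
Difference = 82.3350 − 47.5510 = 34.7840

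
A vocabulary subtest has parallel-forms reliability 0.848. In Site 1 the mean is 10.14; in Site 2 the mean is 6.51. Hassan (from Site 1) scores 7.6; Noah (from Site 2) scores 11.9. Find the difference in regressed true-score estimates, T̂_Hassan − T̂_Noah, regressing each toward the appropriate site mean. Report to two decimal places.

-3.09

T̂_Hassan = 0.848(7.6) + 0.152(10.14) = 7.9861
T̂_Noah = 0.848(11.9) + 0.152(6.51) = 11.0807
Difference = 7.9861 − 11.0807 = -3.0946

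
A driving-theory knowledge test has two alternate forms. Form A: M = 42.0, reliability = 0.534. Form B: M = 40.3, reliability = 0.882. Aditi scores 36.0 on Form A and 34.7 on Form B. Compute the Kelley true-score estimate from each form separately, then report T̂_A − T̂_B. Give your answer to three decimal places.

3.435

T̂_A = 0.534(36.0) + 0.466(42.0) = 38.79600
T̂_B = 0.882(34.7) + 0.118(40.3) = 35.36080
T̂_A − T̂_B = 3.43520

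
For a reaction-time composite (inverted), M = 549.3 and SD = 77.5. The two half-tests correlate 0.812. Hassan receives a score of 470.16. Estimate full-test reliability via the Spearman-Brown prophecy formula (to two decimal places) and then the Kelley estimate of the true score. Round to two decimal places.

Spearman-Brown: ρ = 2r/(1 + r) = 2(0.812)/(1 + 0.812) = 1.6240/1.812 = 0.8962 → 0.90
Kelley's formula gives T̂ = 0.90·470.16 + 0.10·549.3 = 423.1440 + 54.930 = 478.074.

478.07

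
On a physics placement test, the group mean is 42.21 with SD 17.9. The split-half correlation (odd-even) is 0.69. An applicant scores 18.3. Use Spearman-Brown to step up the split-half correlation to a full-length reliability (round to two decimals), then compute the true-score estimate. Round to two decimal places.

22.60

Spearman-Brown: ρ = 2r/(1 + r) = 2(0.69)/(1 + 0.69) = 1.380/1.69 = 0.8166 → 0.82
Kelley's formula gives T̂ = 0.82·18.3 + 0.18·42.21 = 15.006 + 7.5978 = 22.604.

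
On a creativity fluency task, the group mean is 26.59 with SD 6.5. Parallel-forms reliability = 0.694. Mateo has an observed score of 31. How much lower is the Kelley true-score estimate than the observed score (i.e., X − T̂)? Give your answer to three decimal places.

T̂ = 0.694(31) + 0.306(26.59) = 21.514 + 8.13654 = 29.65054 → 29.6505
X − T̂ = 31 − 29.6505 = 1.3495 → 1.349

1.349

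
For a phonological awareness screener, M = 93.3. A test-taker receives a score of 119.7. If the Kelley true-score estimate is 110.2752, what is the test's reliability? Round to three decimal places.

0.643

T̂ = ρX + (1 − ρ)μ  ⇒  T̂ − μ = ρ(X − μ)
ρ = (T̂ − μ)/(X − μ) = (110.2752 − 93.3) / (119.7 − 93.3) = 16.9752 / 26.4 = 0.64300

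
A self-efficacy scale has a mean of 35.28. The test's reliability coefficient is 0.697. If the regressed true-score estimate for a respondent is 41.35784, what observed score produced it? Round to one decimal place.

T̂ = ρX + (1 − ρ)μ  ⇒  X = (T̂ − (1 − ρ)μ) / ρ
X = (41.35784 − 0.303 × 35.28) / 0.697 = (41.35784 − 10.68984) / 0.697 = 30.66800 / 0.697 = 44.000

44.0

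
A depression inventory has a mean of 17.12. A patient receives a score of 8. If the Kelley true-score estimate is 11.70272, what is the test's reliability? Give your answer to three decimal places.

0.594

T̂ = ρX + (1 − ρ)μ  ⇒  T̂ − μ = ρ(X − μ)
ρ = (T̂ − μ)/(X − μ) = (11.70272 − 17.12) / (8 − 17.12) = -5.41728 / -9.12 = 0.59400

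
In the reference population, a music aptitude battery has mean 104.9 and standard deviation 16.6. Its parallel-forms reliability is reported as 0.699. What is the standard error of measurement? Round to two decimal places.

SEM = SD · √(1 − ρ) = 16.6 × √0.301 = 16.6 × 0.5486 = 9.107

9.11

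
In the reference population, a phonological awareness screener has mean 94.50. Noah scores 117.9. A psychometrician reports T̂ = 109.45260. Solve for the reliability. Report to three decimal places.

0.639

T̂ = ρX + (1 − ρ)μ  ⇒  T̂ − μ = ρ(X − μ)
ρ = (T̂ − μ)/(X − μ) = (109.45260 − 94.50) / (117.9 − 94.50) = 14.95260 / 23.40 = 0.63900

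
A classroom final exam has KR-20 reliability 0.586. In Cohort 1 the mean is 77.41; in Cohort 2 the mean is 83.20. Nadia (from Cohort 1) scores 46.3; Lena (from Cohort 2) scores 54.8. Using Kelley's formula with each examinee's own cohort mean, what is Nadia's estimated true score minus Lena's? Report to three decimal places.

-7.378

T̂_Nadia = 0.586(46.3) + 0.414(77.41) = 59.17954
T̂_Lena = 0.586(54.8) + 0.414(83.20) = 66.55760
Difference = 59.17954 − 66.55760 = -7.37806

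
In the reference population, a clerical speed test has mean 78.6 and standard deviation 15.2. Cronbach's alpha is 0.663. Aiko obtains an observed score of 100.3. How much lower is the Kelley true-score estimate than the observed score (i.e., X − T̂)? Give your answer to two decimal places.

Weight the observed score by reliability and the mean by (1 − reliability): T̂ = 0.663·100.3 + 0.337·78.6 = 66.4989 + 26.4882 = 92.9871.
X − T̂ = 100.3 − 92.987 = 7.313 → 7.31

7.31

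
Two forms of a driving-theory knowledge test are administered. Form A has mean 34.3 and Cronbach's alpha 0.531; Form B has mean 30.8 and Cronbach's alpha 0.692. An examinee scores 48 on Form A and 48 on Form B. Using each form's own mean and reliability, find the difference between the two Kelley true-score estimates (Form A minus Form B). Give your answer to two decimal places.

-1.13

T̂_A = 0.531(48) + 0.469(34.3) = 41.5747
T̂_B = 0.692(48) + 0.308(30.8) = 42.7024
T̂_A − T̂_B = -1.1277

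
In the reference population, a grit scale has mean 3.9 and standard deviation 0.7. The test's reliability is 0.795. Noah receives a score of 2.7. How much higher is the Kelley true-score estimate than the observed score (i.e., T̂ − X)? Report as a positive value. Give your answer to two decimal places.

Kelley's formula gives T̂ = 0.795·2.7 + 0.205·3.9 = 2.1465 + 0.7995 = 2.9460.
T̂ − X = 2.946 − 2.7 = 0.246 → 0.25

0.25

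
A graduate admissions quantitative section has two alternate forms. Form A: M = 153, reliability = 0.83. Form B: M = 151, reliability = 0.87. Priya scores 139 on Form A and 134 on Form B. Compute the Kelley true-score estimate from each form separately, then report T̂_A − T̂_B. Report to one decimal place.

T̂_A = 0.83(139) + 0.17(153) = 141.380
T̂_B = 0.87(134) + 0.13(151) = 136.210
T̂_A − T̂_B = 5.170

5.2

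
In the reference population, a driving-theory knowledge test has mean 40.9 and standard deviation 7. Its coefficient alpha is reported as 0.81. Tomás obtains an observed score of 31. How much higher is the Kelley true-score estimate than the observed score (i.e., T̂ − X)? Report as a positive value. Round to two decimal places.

1.88

T̂ = 0.81(31) + 0.19(40.9) = 25.11 + 7.771 = 32.8810 → 32.881
T̂ − X = 32.881 − 31 = 1.881 → 1.88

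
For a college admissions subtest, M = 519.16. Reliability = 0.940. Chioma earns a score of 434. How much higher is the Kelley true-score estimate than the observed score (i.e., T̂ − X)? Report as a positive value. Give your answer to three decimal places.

T̂ = 0.940(434) + 0.060(519.16) = 407.960 + 31.14960 = 439.10960 → 439.1096
T̂ − X = 439.1096 − 434 = 5.1096 → 5.110

5.110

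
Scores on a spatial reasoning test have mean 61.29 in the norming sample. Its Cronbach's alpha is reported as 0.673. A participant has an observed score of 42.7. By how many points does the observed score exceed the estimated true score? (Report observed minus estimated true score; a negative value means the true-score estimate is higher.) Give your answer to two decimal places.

T̂ = ρX + (1 − ρ)μ
  = 0.673 × 42.7 + 0.327 × 61.29
  = 28.7371 + 20.04183
  = 48.7789
  ≈ 48.779
X − T̂ = 42.7 − 48.779 = -6.079 → -6.08

-6.08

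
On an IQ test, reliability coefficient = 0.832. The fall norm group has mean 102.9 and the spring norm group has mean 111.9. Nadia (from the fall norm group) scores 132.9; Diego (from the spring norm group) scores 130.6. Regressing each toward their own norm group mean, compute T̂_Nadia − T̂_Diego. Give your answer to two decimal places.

T̂_Nadia = 0.832(132.9) + 0.168(102.9) = 127.8600
T̂_Diego = 0.832(130.6) + 0.168(111.9) = 127.4584
Difference = 127.8600 − 127.4584 = 0.4016

0.40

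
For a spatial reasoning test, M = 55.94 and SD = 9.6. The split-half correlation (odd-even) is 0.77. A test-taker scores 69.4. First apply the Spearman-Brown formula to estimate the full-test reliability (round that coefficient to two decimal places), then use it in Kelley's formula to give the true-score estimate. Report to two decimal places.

Spearman-Brown: ρ = 2r/(1 + r) = 2(0.77)/(1 + 0.77) = 1.540/1.77 = 0.8701 → 0.87
T̂ = ρX + (1 − ρ)μ
  = 0.87 × 69.4 + 0.13 × 55.94
  = 60.378 + 7.2722
  = 67.650
  ≈ 67.65

67.65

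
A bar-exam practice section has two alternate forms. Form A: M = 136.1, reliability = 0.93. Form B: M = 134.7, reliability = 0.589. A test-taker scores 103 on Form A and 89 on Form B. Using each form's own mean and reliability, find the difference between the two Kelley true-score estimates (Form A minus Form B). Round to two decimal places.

T̂_A = 0.93(103) + 0.07(136.1) = 105.3170
T̂_B = 0.589(89) + 0.411(134.7) = 107.7827
T̂_A − T̂_B = -2.4657

-2.47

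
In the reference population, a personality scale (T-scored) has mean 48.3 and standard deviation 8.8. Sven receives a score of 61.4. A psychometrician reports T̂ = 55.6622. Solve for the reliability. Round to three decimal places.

0.562

T̂ = ρX + (1 − ρ)μ  ⇒  T̂ − μ = ρ(X − μ)
ρ = (T̂ − μ)/(X − μ) = (55.6622 − 48.3) / (61.4 − 48.3) = 7.3622 / 13.1 = 0.56200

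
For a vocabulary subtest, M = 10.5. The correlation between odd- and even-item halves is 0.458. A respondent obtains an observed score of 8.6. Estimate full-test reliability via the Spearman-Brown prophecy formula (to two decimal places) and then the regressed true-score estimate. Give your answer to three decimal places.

Spearman-Brown: ρ = 2r/(1 + r) = 2(0.458)/(1 + 0.458) = 0.9160/1.458 = 0.6283 → 0.63
T̂ = 0.63(8.6) + 0.37(10.5) = 5.418 + 3.885 = 9.3030 → 9.303

9.303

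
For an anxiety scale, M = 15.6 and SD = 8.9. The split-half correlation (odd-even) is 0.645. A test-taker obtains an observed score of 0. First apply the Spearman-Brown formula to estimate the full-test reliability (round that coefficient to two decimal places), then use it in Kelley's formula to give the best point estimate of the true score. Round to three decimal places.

3.432

Spearman-Brown: ρ = 2r/(1 + r) = 2(0.645)/(1 + 0.645) = 1.2900/1.645 = 0.7842 → 0.78
T̂ = ρX + (1 − ρ)μ
  = 0.78 × 0 + 0.22 × 15.6
  = 0.00 + 3.432
  = 3.4320
  ≈ 3.432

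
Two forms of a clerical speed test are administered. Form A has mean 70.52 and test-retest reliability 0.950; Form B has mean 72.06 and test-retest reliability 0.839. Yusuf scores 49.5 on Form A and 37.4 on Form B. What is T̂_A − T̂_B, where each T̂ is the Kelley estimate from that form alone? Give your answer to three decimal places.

T̂_A = 0.950(49.5) + 0.050(70.52) = 50.55100
T̂_B = 0.839(37.4) + 0.161(72.06) = 42.98026
T̂_A − T̂_B = 7.57074

7.571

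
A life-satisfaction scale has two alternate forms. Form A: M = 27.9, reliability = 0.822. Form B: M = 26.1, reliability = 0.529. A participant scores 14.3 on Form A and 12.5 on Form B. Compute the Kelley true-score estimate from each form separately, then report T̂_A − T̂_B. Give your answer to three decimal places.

T̂_A = 0.822(14.3) + 0.178(27.9) = 16.72080
T̂_B = 0.529(12.5) + 0.471(26.1) = 18.90560
T̂_A − T̂_B = -2.18480

-2.185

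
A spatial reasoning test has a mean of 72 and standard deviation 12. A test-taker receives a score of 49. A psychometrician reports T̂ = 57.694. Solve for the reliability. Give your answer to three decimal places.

T̂ = ρX + (1 − ρ)μ  ⇒  T̂ − μ = ρ(X − μ)
ρ = (T̂ − μ)/(X − μ) = (57.694 − 72) / (49 − 72) = -14.306 / -23.0 = 0.62200

0.622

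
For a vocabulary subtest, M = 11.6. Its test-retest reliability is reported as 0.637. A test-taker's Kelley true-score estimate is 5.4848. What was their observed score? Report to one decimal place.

2.0

T̂ = ρX + (1 − ρ)μ  ⇒  X = (T̂ − (1 − ρ)μ) / ρ
X = (5.4848 − 0.363 × 11.6) / 0.637 = (5.4848 − 4.2108) / 0.637 = 1.2740 / 0.637 = 2.000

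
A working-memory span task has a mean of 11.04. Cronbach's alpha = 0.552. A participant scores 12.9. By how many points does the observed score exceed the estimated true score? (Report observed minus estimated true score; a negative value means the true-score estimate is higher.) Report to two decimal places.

0.83

T̂ = ρX + (1 − ρ)μ
  = 0.552 × 12.9 + 0.448 × 11.04
  = 7.1208 + 4.94592
  = 12.0667
  ≈ 12.067
X − T̂ = 12.9 − 12.067 = 0.833 → 0.83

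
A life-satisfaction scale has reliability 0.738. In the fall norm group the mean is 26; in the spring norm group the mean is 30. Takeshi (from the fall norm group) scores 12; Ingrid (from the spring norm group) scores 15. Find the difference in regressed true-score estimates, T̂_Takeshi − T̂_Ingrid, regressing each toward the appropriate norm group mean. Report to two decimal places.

T̂_Takeshi = 0.738(12) + 0.262(26) = 15.6680
T̂_Ingrid = 0.738(15) + 0.262(30) = 18.9300
Difference = 15.6680 − 18.9300 = -3.2620

-3.26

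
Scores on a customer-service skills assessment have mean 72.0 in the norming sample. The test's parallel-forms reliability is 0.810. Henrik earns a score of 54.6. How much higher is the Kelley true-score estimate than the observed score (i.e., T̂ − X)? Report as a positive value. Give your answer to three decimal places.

Weight the observed score by reliability and the mean by (1 − reliability): T̂ = 0.810·54.6 + 0.190·72.0 = 44.2260 + 13.6800 = 57.90600.
T̂ − X = 57.9060 − 54.6 = 3.3060 → 3.306

3.306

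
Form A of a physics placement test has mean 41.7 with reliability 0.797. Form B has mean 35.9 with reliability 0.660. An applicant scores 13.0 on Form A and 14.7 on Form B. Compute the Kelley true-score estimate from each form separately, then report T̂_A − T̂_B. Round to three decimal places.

-3.082

T̂_A = 0.797(13.0) + 0.203(41.7) = 18.82610
T̂_B = 0.660(14.7) + 0.340(35.9) = 21.90800
T̂_A − T̂_B = -3.08190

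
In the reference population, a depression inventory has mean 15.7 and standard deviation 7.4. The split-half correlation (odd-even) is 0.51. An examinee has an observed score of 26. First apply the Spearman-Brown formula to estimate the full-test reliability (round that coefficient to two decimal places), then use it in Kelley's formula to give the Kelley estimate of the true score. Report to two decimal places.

22.70

Spearman-Brown: ρ = 2r/(1 + r) = 2(0.51)/(1 + 0.51) = 1.020/1.51 = 0.6755 → 0.68
Weight the observed score by reliability and the mean by (1 − reliability): T̂ = 0.68·26 + 0.32·15.7 = 17.68 + 5.024 = 22.704.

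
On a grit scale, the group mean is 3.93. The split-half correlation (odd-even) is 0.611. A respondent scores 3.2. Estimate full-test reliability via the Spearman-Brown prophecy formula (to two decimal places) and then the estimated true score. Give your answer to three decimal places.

3.375

Spearman-Brown: ρ = 2r/(1 + r) = 2(0.611)/(1 + 0.611) = 1.2220/1.611 = 0.7585 → 0.76
Kelley's formula gives T̂ = 0.76·3.2 + 0.24·3.93 = 2.432 + 0.9432 = 3.3752.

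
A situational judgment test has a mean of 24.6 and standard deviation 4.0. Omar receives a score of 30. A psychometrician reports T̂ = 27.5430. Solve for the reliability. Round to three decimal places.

0.545

T̂ = ρX + (1 − ρ)μ  ⇒  T̂ − μ = ρ(X − μ)
ρ = (T̂ − μ)/(X − μ) = (27.5430 − 24.6) / (30 − 24.6) = 2.9430 / 5.4 = 0.54500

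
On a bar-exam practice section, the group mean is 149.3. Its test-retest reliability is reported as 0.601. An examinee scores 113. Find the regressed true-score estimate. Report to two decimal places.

T̂ = ρX + (1 − ρ)μ
  = 0.601 × 113 + 0.399 × 149.3
  = 67.913 + 59.5707
  = 127.484
  ≈ 127.48

127.48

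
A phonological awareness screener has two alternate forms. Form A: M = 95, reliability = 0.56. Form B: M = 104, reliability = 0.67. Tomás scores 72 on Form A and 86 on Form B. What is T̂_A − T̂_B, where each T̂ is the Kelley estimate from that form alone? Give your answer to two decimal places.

T̂_A = 0.56(72) + 0.44(95) = 82.1200
T̂_B = 0.67(86) + 0.33(104) = 91.9400
T̂_A − T̂_B = -9.8200

-9.82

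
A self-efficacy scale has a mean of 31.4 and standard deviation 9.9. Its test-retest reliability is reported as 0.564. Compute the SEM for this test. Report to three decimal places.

6.537

SEM = SD · √(1 − ρ) = 9.9 × √0.436 = 9.9 × 0.6603 = 6.5370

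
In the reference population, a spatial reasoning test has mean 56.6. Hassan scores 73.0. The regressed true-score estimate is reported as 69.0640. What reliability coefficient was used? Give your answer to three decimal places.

0.760

T̂ = ρX + (1 − ρ)μ  ⇒  T̂ − μ = ρ(X − μ)
ρ = (T̂ − μ)/(X − μ) = (69.0640 − 56.6) / (73.0 − 56.6) = 12.4640 / 16.4 = 0.76000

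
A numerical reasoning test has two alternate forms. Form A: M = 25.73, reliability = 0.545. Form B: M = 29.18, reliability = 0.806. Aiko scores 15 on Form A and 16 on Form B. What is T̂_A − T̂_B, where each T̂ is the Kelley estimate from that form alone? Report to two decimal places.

T̂_A = 0.545(15) + 0.455(25.73) = 19.8821
T̂_B = 0.806(16) + 0.194(29.18) = 18.5569
T̂_A − T̂_B = 1.3252

1.33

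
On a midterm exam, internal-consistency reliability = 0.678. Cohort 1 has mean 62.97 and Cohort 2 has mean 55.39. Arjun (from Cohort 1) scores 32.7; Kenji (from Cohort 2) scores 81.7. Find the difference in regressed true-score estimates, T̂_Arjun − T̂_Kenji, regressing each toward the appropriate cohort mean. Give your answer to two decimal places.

T̂_Arjun = 0.678(32.7) + 0.322(62.97) = 42.4469
T̂_Kenji = 0.678(81.7) + 0.322(55.39) = 73.2282
Difference = 42.4469 − 73.2282 = -30.7812

-30.78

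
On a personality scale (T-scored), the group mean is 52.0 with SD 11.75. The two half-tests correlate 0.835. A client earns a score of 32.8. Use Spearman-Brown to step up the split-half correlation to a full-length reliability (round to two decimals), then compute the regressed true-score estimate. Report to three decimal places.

34.528

Spearman-Brown: ρ = 2r/(1 + r) = 2(0.835)/(1 + 0.835) = 1.6700/1.835 = 0.9101 → 0.91
Regress the observed score toward the mean by the unreliability: T̂ = 0.91·32.8 + 0.09·52.0 = 29.848 + 4.680 = 34.5280.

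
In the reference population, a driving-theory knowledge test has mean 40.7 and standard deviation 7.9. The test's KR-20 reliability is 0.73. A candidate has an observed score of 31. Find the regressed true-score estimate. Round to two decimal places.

T̂ = 0.73(31) + 0.27(40.7) = 22.63 + 10.989 = 33.619 → 33.62

33.62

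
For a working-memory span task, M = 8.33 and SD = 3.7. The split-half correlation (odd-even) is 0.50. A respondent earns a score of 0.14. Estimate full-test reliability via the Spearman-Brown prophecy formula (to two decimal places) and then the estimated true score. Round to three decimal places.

2.843

Spearman-Brown: ρ = 2r/(1 + r) = 2(0.50)/(1 + 0.50) = 1.000/1.50 = 0.6667 → 0.67
T̂ = ρX + (1 − ρ)μ
  = 0.67 × 0.14 + 0.33 × 8.33
  = 0.0938 + 2.7489
  = 2.8427
  ≈ 2.843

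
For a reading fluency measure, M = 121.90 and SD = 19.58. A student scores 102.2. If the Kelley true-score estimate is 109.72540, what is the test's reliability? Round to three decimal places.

0.618

T̂ = ρX + (1 − ρ)μ  ⇒  T̂ − μ = ρ(X − μ)
ρ = (T̂ − μ)/(X − μ) = (109.72540 − 121.90) / (102.2 − 121.90) = -12.17460 / -19.70 = 0.61800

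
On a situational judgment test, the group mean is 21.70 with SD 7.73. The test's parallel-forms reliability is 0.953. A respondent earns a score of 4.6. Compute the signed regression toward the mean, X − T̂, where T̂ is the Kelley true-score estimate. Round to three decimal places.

-0.804

T̂ = ρX + (1 − ρ)μ
  = 0.953 × 4.6 + 0.047 × 21.70
  = 4.3838 + 1.01990
  = 5.40370
  ≈ 5.4037
X − T̂ = 4.6 − 5.4037 = -0.8037 → -0.804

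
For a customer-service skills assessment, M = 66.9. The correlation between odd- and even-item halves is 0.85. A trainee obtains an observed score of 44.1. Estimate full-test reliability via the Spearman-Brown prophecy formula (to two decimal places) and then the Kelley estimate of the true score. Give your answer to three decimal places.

Spearman-Brown: ρ = 2r/(1 + r) = 2(0.85)/(1 + 0.85) = 1.700/1.85 = 0.9189 → 0.92
Weight the observed score by reliability and the mean by (1 − reliability): T̂ = 0.92·44.1 + 0.08·66.9 = 40.572 + 5.352 = 45.9240.

45.924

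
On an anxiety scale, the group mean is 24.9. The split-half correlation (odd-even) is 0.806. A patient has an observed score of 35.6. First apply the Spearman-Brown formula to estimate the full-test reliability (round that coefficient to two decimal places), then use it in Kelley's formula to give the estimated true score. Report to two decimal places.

34.42

Spearman-Brown: ρ = 2r/(1 + r) = 2(0.806)/(1 + 0.806) = 1.6120/1.806 = 0.8926 → 0.89
T̂ = ρX + (1 − ρ)μ
  = 0.89 × 35.6 + 0.11 × 24.9
  = 31.684 + 2.739
  = 34.423
  ≈ 34.42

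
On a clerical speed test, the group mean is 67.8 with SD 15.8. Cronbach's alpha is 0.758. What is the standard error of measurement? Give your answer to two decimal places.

SEM = SD · √(1 − ρ) = 15.8 × √0.242 = 15.8 × 0.4919 = 7.773

7.77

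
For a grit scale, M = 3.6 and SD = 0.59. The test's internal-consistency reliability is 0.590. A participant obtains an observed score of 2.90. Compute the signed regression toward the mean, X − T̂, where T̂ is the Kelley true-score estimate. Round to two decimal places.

T̂ = ρX + (1 − ρ)μ
  = 0.590 × 2.90 + 0.410 × 3.6
  = 1.71100 + 1.4760
  = 3.1870
  ≈ 3.187
X − T̂ = 2.90 − 3.187 = -0.287 → -0.29

-0.29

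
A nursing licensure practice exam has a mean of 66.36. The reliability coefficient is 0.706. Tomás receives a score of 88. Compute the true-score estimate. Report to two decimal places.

Kelley's formula gives T̂ = 0.706·88 + 0.294·66.36 = 62.128 + 19.50984 = 81.638.

81.64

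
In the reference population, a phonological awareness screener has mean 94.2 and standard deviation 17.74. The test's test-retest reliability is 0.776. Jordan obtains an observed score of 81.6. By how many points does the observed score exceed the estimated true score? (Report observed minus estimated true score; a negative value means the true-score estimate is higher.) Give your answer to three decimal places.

-2.822

Regress the observed score toward the mean by the unreliability: T̂ = 0.776·81.6 + 0.224·94.2 = 63.3216 + 21.1008 = 84.42240.
X − T̂ = 81.6 − 84.4224 = -2.8224 → -2.822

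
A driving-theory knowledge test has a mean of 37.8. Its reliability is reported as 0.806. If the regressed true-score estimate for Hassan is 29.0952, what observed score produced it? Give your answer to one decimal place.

T̂ = ρX + (1 − ρ)μ  ⇒  X = (T̂ − (1 − ρ)μ) / ρ
X = (29.0952 − 0.194 × 37.8) / 0.806 = (29.0952 − 7.3332) / 0.806 = 21.7620 / 0.806 = 27.000

27.0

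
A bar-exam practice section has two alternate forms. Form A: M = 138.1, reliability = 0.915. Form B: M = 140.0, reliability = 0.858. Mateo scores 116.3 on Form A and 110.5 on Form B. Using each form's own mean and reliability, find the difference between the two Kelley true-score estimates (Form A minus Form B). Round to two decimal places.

T̂_A = 0.915(116.3) + 0.085(138.1) = 118.1530
T̂_B = 0.858(110.5) + 0.142(140.0) = 114.6890
T̂_A − T̂_B = 3.4640

3.46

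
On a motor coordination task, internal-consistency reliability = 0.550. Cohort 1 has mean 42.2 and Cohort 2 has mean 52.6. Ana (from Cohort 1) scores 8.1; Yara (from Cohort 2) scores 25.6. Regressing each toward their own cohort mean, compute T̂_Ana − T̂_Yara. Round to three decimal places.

-14.305

T̂_Ana = 0.550(8.1) + 0.450(42.2) = 23.44500
T̂_Yara = 0.550(25.6) + 0.450(52.6) = 37.75000
Difference = 23.44500 − 37.75000 = -14.30500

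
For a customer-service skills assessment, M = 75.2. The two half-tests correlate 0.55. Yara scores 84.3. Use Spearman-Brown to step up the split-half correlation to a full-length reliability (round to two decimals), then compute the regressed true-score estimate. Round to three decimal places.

Spearman-Brown: ρ = 2r/(1 + r) = 2(0.55)/(1 + 0.55) = 1.100/1.55 = 0.7097 → 0.71
T̂ = ρX + (1 − ρ)μ
  = 0.71 × 84.3 + 0.29 × 75.2
  = 59.853 + 21.808
  = 81.6610
  ≈ 81.661

81.661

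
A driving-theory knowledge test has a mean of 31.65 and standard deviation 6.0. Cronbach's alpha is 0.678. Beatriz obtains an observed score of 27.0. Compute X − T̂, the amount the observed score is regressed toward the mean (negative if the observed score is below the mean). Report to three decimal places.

T̂ = 0.678(27.0) + 0.322(31.65) = 18.3060 + 10.19130 = 28.49730 → 28.4973
X − T̂ = 27.0 − 28.4973 = -1.4973 → -1.497

-1.497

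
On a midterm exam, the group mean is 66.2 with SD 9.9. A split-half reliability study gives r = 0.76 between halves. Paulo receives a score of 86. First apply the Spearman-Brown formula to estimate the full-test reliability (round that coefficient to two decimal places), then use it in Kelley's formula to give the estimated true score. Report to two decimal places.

Spearman-Brown: ρ = 2r/(1 + r) = 2(0.76)/(1 + 0.76) = 1.520/1.76 = 0.8636 → 0.86
T̂ = 0.86(86) + 0.14(66.2) = 73.96 + 9.268 = 83.228 → 83.23

83.23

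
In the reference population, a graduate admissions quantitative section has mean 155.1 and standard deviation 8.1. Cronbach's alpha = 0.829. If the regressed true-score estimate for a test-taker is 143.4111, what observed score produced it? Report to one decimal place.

T̂ = ρX + (1 − ρ)μ  ⇒  X = (T̂ − (1 − ρ)μ) / ρ
X = (143.4111 − 0.171 × 155.1) / 0.829 = (143.4111 − 26.5221) / 0.829 = 116.8890 / 0.829 = 141.000

141.0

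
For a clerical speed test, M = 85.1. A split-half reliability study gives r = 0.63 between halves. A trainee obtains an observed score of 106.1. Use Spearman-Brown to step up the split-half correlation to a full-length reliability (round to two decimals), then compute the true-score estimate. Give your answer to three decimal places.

101.270

Spearman-Brown: ρ = 2r/(1 + r) = 2(0.63)/(1 + 0.63) = 1.260/1.63 = 0.7730 → 0.77
Kelley's formula gives T̂ = 0.77·106.1 + 0.23·85.1 = 81.697 + 19.573 = 101.2700.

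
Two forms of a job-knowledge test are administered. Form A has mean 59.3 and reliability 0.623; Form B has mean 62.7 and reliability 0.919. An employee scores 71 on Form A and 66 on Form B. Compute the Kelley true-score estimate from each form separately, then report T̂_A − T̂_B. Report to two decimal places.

0.86

T̂_A = 0.623(71) + 0.377(59.3) = 66.5891
T̂_B = 0.919(66) + 0.081(62.7) = 65.7327
T̂_A − T̂_B = 0.8564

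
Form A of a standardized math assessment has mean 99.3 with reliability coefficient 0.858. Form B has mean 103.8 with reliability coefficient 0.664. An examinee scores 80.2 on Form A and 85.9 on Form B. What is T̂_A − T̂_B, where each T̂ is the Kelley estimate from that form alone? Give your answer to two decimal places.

-9.00

T̂_A = 0.858(80.2) + 0.142(99.3) = 82.9122
T̂_B = 0.664(85.9) + 0.336(103.8) = 91.9144
T̂_A − T̂_B = -9.0022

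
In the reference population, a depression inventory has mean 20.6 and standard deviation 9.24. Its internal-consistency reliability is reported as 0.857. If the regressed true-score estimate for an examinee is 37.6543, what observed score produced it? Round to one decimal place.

T̂ = ρX + (1 − ρ)μ  ⇒  X = (T̂ − (1 − ρ)μ) / ρ
X = (37.6543 − 0.143 × 20.6) / 0.857 = (37.6543 − 2.9458) / 0.857 = 34.7085 / 0.857 = 40.500

40.5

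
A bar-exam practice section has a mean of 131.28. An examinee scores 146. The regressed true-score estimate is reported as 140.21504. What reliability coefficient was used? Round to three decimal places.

0.607

T̂ = ρX + (1 − ρ)μ  ⇒  T̂ − μ = ρ(X − μ)
ρ = (T̂ − μ)/(X − μ) = (140.21504 − 131.28) / (146 − 131.28) = 8.93504 / 14.72 = 0.60700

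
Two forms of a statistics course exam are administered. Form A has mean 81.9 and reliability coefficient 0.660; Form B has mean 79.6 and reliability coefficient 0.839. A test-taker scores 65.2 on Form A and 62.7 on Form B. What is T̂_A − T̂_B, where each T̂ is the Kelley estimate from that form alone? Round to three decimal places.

5.457

T̂_A = 0.660(65.2) + 0.340(81.9) = 70.87800
T̂_B = 0.839(62.7) + 0.161(79.6) = 65.42090
T̂_A − T̂_B = 5.45710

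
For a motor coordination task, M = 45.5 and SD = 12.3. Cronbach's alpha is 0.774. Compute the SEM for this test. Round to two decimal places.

SEM = SD · √(1 − ρ) = 12.3 × √0.226 = 12.3 × 0.4754 = 5.847

5.85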